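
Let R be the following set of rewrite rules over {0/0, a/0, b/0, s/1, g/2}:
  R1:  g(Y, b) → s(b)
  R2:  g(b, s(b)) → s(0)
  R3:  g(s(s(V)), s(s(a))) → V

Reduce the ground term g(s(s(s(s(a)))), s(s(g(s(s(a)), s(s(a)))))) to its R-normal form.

s(s(a))

1. g(s(s(s(s(a)))), s(s(g(s(s(a)), s(s(a))))))  →  g(s(s(s(s(a)))), s(s(a)))   [R3 at 2.1.1]
2. g(s(s(s(s(a)))), s(s(a)))  →  s(s(a))   [R3 at ε]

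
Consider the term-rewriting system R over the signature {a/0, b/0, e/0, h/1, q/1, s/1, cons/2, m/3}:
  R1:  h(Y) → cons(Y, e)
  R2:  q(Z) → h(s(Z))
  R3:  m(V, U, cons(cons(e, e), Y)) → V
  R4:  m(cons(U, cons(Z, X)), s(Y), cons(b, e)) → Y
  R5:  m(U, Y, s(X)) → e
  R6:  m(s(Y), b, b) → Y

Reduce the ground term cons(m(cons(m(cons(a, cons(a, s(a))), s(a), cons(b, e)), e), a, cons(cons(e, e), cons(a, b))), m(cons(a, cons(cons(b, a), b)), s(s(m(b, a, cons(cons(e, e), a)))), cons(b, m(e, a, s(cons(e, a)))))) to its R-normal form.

1. cons(m(cons(m(cons(a, cons(a, s(a))), s(a), cons(b, e)), e), a, cons(cons(e, e), cons(a, b))), m(cons(a, cons(cons(b, a), b)), s(s(m(b, a, cons(cons(e, e), a)))), cons(b, m(e, a, s(cons(e, a))))))  →  cons(cons(m(cons(a, cons(a, s(a))), s(a), cons(b, e)), e), m(cons(a, cons(cons(b, a), b)), s(s(m(b, a, cons(cons(e, e), a)))), cons(b, m(e, a, s(cons(e, a))))))   [R3 at 1]
2. cons(cons(m(cons(a, cons(a, s(a))), s(a), cons(b, e)), e), m(cons(a, cons(cons(b, a), b)), s(s(m(b, a, cons(cons(e, e), a)))), cons(b, m(e, a, s(cons(e, a))))))  →  cons(cons(a, e), m(cons(a, cons(cons(b, a), b)), s(s(m(b, a, cons(cons(e, e), a)))), cons(b, m(e, a, s(cons(e, a))))))   [R4 at 1.1]
3. cons(cons(a, e), m(cons(a, cons(cons(b, a), b)), s(s(m(b, a, cons(cons(e, e), a)))), cons(b, m(e, a, s(cons(e, a))))))  →  cons(cons(a, e), m(cons(a, cons(cons(b, a), b)), s(s(b)), cons(b, m(e, a, s(cons(e, a))))))   [R3 at 2.2.1.1]
4. cons(cons(a, e), m(cons(a, cons(cons(b, a), b)), s(s(b)), cons(b, m(e, a, s(cons(e, a))))))  →  cons(cons(a, e), m(cons(a, cons(cons(b, a), b)), s(s(b)), cons(b, e)))   [R5 at 2.3.2]
5. cons(cons(a, e), m(cons(a, cons(cons(b, a), b)), s(s(b)), cons(b, e)))  →  cons(cons(a, e), s(b))   [R4 at 2]

cons(cons(a, e), s(b))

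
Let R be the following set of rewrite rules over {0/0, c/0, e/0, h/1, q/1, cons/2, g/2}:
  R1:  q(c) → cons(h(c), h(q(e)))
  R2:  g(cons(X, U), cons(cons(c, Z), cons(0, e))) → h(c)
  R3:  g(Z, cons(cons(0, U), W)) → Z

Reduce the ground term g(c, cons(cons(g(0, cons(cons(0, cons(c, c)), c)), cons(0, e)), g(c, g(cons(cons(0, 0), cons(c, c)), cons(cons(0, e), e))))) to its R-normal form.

c

1. g(c, cons(cons(g(0, cons(cons(0, cons(c, c)), c)), cons(0, e)), g(c, g(cons(cons(0, 0), cons(c, c)), cons(cons(0, e), e)))))  →  g(c, cons(cons(0, cons(0, e)), g(c, g(cons(cons(0, 0), cons(c, c)), cons(cons(0, e), e)))))   [R3 at 2.1.1]
2. g(c, cons(cons(0, cons(0, e)), g(c, g(cons(cons(0, 0), cons(c, c)), cons(cons(0, e), e)))))  →  c   [R3 at ε]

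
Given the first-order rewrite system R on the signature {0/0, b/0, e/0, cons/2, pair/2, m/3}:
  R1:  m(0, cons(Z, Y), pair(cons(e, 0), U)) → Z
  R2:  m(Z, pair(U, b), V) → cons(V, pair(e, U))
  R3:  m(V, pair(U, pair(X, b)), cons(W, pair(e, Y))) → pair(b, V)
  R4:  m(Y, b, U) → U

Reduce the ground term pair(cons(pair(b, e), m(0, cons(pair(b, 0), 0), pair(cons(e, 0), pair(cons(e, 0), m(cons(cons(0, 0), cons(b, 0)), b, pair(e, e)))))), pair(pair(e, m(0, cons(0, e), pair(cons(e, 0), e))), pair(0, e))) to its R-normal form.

1. pair(cons(pair(b, e), m(0, cons(pair(b, 0), 0), pair(cons(e, 0), pair(cons(e, 0), m(cons(cons(0, 0), cons(b, 0)), b, pair(e, e)))))), pair(pair(e, m(0, cons(0, e), pair(cons(e, 0), e))), pair(0, e)))  →  pair(cons(pair(b, e), pair(b, 0)), pair(pair(e, m(0, cons(0, e), pair(cons(e, 0), e))), pair(0, e)))   [R1 at 1.2]
2. pair(cons(pair(b, e), pair(b, 0)), pair(pair(e, m(0, cons(0, e), pair(cons(e, 0), e))), pair(0, e)))  →  pair(cons(pair(b, e), pair(b, 0)), pair(pair(e, 0), pair(0, e)))   [R1 at 2.1.2]

pair(cons(pair(b, e), pair(b, 0)), pair(pair(e, 0), pair(0, e)))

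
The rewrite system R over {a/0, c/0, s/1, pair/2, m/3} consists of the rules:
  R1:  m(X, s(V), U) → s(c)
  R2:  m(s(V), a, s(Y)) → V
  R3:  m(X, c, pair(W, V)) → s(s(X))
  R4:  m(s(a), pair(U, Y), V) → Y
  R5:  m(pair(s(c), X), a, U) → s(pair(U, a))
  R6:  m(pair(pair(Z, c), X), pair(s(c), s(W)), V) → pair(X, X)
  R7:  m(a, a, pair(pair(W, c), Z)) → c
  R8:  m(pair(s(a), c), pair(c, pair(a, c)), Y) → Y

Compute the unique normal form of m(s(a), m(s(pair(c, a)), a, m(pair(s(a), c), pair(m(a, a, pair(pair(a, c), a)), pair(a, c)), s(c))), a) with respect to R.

a

1. m(s(a), m(s(pair(c, a)), a, m(pair(s(a), c), pair(m(a, a, pair(pair(a, c), a)), pair(a, c)), s(c))), a)  →  m(s(a), m(s(pair(c, a)), a, m(pair(s(a), c), pair(c, pair(a, c)), s(c))), a)   [R7 at 2.3.2.1]
2. m(s(a), m(s(pair(c, a)), a, m(pair(s(a), c), pair(c, pair(a, c)), s(c))), a)  →  m(s(a), m(s(pair(c, a)), a, s(c)), a)   [R8 at 2.3]
3. m(s(a), m(s(pair(c, a)), a, s(c)), a)  →  m(s(a), pair(c, a), a)   [R2 at 2]
4. m(s(a), pair(c, a), a)  →  a   [R4 at ε]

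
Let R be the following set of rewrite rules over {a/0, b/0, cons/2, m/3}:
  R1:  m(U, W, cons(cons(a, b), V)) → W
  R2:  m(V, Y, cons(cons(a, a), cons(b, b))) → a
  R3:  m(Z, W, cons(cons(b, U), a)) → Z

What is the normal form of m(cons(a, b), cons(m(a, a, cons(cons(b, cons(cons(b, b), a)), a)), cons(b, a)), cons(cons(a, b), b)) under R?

cons(a, cons(b, a))

1. m(cons(a, b), cons(m(a, a, cons(cons(b, cons(cons(b, b), a)), a)), cons(b, a)), cons(cons(a, b), b))  →  cons(m(a, a, cons(cons(b, cons(cons(b, b), a)), a)), cons(b, a))   [R1 at ε]
2. cons(m(a, a, cons(cons(b, cons(cons(b, b), a)), a)), cons(b, a))  →  cons(a, cons(b, a))   [R3 at 1]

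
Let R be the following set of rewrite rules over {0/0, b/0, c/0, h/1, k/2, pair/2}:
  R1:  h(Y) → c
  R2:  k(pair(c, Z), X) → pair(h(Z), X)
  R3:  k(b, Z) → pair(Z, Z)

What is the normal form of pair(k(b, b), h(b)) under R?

1. pair(k(b, b), h(b))  →  pair(pair(b, b), h(b))   [R3 at 1]
2. pair(pair(b, b), h(b))  →  pair(pair(b, b), c)   [R1 at 2]

pair(pair(b, b), c)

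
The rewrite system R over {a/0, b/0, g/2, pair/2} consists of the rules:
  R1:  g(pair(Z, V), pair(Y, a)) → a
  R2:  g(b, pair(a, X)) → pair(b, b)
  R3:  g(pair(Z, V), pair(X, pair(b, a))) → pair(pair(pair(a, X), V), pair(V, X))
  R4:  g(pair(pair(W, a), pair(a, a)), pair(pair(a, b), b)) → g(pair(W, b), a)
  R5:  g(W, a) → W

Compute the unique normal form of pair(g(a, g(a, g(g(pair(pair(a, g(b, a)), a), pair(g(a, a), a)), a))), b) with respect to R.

pair(a, b)

1. pair(g(a, g(a, g(g(pair(pair(a, g(b, a)), a), pair(g(a, a), a)), a))), b)  →  pair(g(a, g(a, g(pair(pair(a, g(b, a)), a), pair(g(a, a), a)))), b)   [R5 at 1.2.2]
2. pair(g(a, g(a, g(pair(pair(a, g(b, a)), a), pair(g(a, a), a)))), b)  →  pair(g(a, g(a, a)), b)   [R1 at 1.2.2]
3. pair(g(a, g(a, a)), b)  →  pair(g(a, a), b)   [R5 at 1.2]
4. pair(g(a, a), b)  →  pair(a, b)   [R5 at 1]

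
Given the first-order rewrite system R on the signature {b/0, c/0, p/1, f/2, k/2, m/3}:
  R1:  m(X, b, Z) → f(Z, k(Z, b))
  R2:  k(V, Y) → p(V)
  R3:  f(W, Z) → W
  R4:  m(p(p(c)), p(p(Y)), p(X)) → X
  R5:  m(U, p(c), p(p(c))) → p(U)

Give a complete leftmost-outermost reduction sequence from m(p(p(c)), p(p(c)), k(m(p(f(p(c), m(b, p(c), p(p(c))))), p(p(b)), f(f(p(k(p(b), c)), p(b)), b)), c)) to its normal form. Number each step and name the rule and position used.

1. m(p(p(c)), p(p(c)), k(m(p(f(p(c), m(b, p(c), p(p(c))))), p(p(b)), f(f(p(k(p(b), c)), p(b)), b)), c))  →  m(p(p(c)), p(p(c)), p(m(p(f(p(c), m(b, p(c), p(p(c))))), p(p(b)), f(f(p(k(p(b), c)), p(b)), b))))   [R2 at 3]
2. m(p(p(c)), p(p(c)), p(m(p(f(p(c), m(b, p(c), p(p(c))))), p(p(b)), f(f(p(k(p(b), c)), p(b)), b))))  →  m(p(f(p(c), m(b, p(c), p(p(c))))), p(p(b)), f(f(p(k(p(b), c)), p(b)), b))   [R4 at ε]
3. m(p(f(p(c), m(b, p(c), p(p(c))))), p(p(b)), f(f(p(k(p(b), c)), p(b)), b))  →  m(p(p(c)), p(p(b)), f(f(p(k(p(b), c)), p(b)), b))   [R3 at 1.1]
4. m(p(p(c)), p(p(b)), f(f(p(k(p(b), c)), p(b)), b))  →  m(p(p(c)), p(p(b)), f(p(k(p(b), c)), p(b)))   [R3 at 3]
5. m(p(p(c)), p(p(b)), f(p(k(p(b), c)), p(b)))  →  m(p(p(c)), p(p(b)), p(k(p(b), c)))   [R3 at 3]
6. m(p(p(c)), p(p(b)), p(k(p(b), c)))  →  k(p(b), c)   [R4 at ε]
7. k(p(b), c)  →  p(p(b))   [R2 at ε]

p(p(b))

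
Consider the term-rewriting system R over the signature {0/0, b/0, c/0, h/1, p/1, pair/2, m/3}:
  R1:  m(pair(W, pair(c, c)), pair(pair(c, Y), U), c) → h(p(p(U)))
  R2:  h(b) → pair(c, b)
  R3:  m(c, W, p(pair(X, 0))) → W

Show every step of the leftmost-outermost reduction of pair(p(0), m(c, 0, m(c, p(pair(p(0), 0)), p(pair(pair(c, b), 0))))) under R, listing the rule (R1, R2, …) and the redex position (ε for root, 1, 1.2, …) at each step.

pair(p(0), 0)

1. pair(p(0), m(c, 0, m(c, p(pair(p(0), 0)), p(pair(pair(c, b), 0)))))  →  pair(p(0), m(c, 0, p(pair(p(0), 0))))   [R3 at 2.3]
2. pair(p(0), m(c, 0, p(pair(p(0), 0))))  →  pair(p(0), 0)   [R3 at 2]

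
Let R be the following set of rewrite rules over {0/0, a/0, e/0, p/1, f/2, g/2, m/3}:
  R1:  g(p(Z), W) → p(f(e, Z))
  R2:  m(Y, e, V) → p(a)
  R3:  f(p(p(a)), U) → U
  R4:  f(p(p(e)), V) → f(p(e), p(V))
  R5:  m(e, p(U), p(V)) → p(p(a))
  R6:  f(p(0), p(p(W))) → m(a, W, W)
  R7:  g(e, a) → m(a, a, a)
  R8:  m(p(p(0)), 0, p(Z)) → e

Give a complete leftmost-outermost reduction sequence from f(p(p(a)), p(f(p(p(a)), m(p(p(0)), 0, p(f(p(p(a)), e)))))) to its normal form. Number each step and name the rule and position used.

1. f(p(p(a)), p(f(p(p(a)), m(p(p(0)), 0, p(f(p(p(a)), e))))))  →  p(f(p(p(a)), m(p(p(0)), 0, p(f(p(p(a)), e)))))   [R3 at ε]
2. p(f(p(p(a)), m(p(p(0)), 0, p(f(p(p(a)), e)))))  →  p(m(p(p(0)), 0, p(f(p(p(a)), e))))   [R3 at 1]
3. p(m(p(p(0)), 0, p(f(p(p(a)), e))))  →  p(e)   [R8 at 1]

p(e)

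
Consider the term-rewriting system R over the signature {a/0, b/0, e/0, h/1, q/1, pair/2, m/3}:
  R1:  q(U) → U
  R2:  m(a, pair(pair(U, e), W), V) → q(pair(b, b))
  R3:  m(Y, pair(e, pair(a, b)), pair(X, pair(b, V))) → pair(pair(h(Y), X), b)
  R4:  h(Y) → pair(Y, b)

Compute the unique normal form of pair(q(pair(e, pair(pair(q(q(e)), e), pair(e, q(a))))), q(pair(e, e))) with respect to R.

1. pair(q(pair(e, pair(pair(q(q(e)), e), pair(e, q(a))))), q(pair(e, e)))  →  pair(pair(e, pair(pair(q(q(e)), e), pair(e, q(a)))), q(pair(e, e)))   [R1 at 1]
2. pair(pair(e, pair(pair(q(q(e)), e), pair(e, q(a)))), q(pair(e, e)))  →  pair(pair(e, pair(pair(q(e), e), pair(e, q(a)))), q(pair(e, e)))   [R1 at 1.2.1.1]
3. pair(pair(e, pair(pair(q(e), e), pair(e, q(a)))), q(pair(e, e)))  →  pair(pair(e, pair(pair(e, e), pair(e, q(a)))), q(pair(e, e)))   [R1 at 1.2.1.1]
4. pair(pair(e, pair(pair(e, e), pair(e, q(a)))), q(pair(e, e)))  →  pair(pair(e, pair(pair(e, e), pair(e, a))), q(pair(e, e)))   [R1 at 1.2.2.2]
5. pair(pair(e, pair(pair(e, e), pair(e, a))), q(pair(e, e)))  →  pair(pair(e, pair(pair(e, e), pair(e, a))), pair(e, e))   [R1 at 2]

pair(pair(e, pair(pair(e, e), pair(e, a))), pair(e, e))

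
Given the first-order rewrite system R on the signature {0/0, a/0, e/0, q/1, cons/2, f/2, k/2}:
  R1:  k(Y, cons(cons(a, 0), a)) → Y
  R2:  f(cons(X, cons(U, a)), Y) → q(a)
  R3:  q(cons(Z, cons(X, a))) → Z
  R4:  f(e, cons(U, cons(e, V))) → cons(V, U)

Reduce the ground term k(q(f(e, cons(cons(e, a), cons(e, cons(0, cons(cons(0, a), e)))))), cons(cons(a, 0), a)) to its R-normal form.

1. k(q(f(e, cons(cons(e, a), cons(e, cons(0, cons(cons(0, a), e)))))), cons(cons(a, 0), a))  →  q(f(e, cons(cons(e, a), cons(e, cons(0, cons(cons(0, a), e))))))   [R1 at ε]
2. q(f(e, cons(cons(e, a), cons(e, cons(0, cons(cons(0, a), e))))))  →  q(cons(cons(0, cons(cons(0, a), e)), cons(e, a)))   [R4 at 1]
3. q(cons(cons(0, cons(cons(0, a), e)), cons(e, a)))  →  cons(0, cons(cons(0, a), e))   [R3 at ε]

cons(0, cons(cons(0, a), e))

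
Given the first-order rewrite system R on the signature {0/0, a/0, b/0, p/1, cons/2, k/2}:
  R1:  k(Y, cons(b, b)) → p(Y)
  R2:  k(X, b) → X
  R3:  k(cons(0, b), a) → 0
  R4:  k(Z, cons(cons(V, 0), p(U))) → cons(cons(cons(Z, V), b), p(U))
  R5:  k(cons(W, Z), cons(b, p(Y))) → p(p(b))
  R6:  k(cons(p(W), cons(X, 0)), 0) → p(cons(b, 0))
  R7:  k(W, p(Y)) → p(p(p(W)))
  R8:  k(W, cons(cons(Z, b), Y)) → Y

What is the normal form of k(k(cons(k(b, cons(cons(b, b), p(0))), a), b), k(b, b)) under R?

1. k(k(cons(k(b, cons(cons(b, b), p(0))), a), b), k(b, b))  →  k(cons(k(b, cons(cons(b, b), p(0))), a), k(b, b))   [R2 at 1]
2. k(cons(k(b, cons(cons(b, b), p(0))), a), k(b, b))  →  k(cons(p(0), a), k(b, b))   [R8 at 1.1]
3. k(cons(p(0), a), k(b, b))  →  k(cons(p(0), a), b)   [R2 at 2]
4. k(cons(p(0), a), b)  →  cons(p(0), a)   [R2 at ε]

cons(p(0), a)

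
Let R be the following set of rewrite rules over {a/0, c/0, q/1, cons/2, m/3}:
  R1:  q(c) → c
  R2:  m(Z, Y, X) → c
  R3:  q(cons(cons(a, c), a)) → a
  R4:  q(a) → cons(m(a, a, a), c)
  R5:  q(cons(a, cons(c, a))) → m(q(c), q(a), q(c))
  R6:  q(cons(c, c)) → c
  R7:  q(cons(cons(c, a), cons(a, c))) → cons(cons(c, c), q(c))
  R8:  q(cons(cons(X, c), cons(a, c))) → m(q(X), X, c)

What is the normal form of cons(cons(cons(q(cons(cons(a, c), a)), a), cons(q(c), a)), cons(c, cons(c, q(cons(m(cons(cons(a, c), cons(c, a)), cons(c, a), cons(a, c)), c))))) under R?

1. cons(cons(cons(q(cons(cons(a, c), a)), a), cons(q(c), a)), cons(c, cons(c, q(cons(m(cons(cons(a, c), cons(c, a)), cons(c, a), cons(a, c)), c)))))  →  cons(cons(cons(a, a), cons(q(c), a)), cons(c, cons(c, q(cons(m(cons(cons(a, c), cons(c, a)), cons(c, a), cons(a, c)), c)))))   [R3 at 1.1.1]
2. cons(cons(cons(a, a), cons(q(c), a)), cons(c, cons(c, q(cons(m(cons(cons(a, c), cons(c, a)), cons(c, a), cons(a, c)), c)))))  →  cons(cons(cons(a, a), cons(c, a)), cons(c, cons(c, q(cons(m(cons(cons(a, c), cons(c, a)), cons(c, a), cons(a, c)), c)))))   [R1 at 1.2.1]
3. cons(cons(cons(a, a), cons(c, a)), cons(c, cons(c, q(cons(m(cons(cons(a, c), cons(c, a)), cons(c, a), cons(a, c)), c)))))  →  cons(cons(cons(a, a), cons(c, a)), cons(c, cons(c, q(cons(c, c)))))   [R2 at 2.2.2.1.1]
4. cons(cons(cons(a, a), cons(c, a)), cons(c, cons(c, q(cons(c, c)))))  →  cons(cons(cons(a, a), cons(c, a)), cons(c, cons(c, c)))   [R6 at 2.2.2]

cons(cons(cons(a, a), cons(c, a)), cons(c, cons(c, c)))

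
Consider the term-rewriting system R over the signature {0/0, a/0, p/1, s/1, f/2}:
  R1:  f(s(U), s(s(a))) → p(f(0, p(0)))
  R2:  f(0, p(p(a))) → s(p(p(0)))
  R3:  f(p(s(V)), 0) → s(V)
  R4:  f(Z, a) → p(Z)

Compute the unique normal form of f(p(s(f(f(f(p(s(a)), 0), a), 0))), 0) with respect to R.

s(s(a))

1. f(p(s(f(f(f(p(s(a)), 0), a), 0))), 0)  →  s(f(f(f(p(s(a)), 0), a), 0))   [R3 at ε]
2. s(f(f(f(p(s(a)), 0), a), 0))  →  s(f(p(f(p(s(a)), 0)), 0))   [R4 at 1.1]
3. s(f(p(f(p(s(a)), 0)), 0))  →  s(f(p(s(a)), 0))   [R3 at 1.1.1]
4. s(f(p(s(a)), 0))  →  s(s(a))   [R3 at 1]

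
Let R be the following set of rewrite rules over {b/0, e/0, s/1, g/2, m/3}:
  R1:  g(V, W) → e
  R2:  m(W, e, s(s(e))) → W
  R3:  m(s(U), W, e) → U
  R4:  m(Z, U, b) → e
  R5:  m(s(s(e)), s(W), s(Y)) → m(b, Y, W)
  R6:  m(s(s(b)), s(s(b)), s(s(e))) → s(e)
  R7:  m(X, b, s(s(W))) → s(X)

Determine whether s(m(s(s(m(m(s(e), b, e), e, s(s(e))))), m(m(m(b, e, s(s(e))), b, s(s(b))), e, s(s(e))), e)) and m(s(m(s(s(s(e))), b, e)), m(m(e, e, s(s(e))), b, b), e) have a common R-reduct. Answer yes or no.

Reduce t₁ = s(m(s(s(m(m(s(e), b, e), e, s(s(e))))), m(m(m(b, e, s(s(e))), b, s(s(b))), e, s(s(e))), e)):
1. s(m(s(s(m(m(s(e), b, e), e, s(s(e))))), m(m(m(b, e, s(s(e))), b, s(s(b))), e, s(s(e))), e))  →  s(s(m(m(s(e), b, e), e, s(s(e)))))   [R3 at 1]
2. s(s(m(m(s(e), b, e), e, s(s(e)))))  →  s(s(m(s(e), b, e)))   [R2 at 1.1]
3. s(s(m(s(e), b, e)))  →  s(s(e))   [R3 at 1.1]

Reduce t₂ = m(s(m(s(s(s(e))), b, e)), m(m(e, e, s(s(e))), b, b), e):
1. m(s(m(s(s(s(e))), b, e)), m(m(e, e, s(s(e))), b, b), e)  →  m(s(s(s(e))), b, e)   [R3 at ε]
2. m(s(s(s(e))), b, e)  →  s(s(e))   [R3 at ε]

yes — NF(t₁) = s(s(e)), NF(t₂) = s(s(e))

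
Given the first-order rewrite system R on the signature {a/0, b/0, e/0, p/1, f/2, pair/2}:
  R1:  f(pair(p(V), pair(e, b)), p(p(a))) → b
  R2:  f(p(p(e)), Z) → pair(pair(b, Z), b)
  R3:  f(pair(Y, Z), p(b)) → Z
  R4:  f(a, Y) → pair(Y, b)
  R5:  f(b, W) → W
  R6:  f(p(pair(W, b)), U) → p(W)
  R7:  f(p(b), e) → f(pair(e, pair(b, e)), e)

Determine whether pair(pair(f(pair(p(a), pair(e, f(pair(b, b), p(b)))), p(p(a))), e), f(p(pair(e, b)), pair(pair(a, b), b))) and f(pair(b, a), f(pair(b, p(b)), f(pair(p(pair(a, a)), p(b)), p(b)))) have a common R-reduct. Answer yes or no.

no — NF(t₁) = pair(pair(b, e), p(e)), NF(t₂) = a

Reduce t₁ = pair(pair(f(pair(p(a), pair(e, f(pair(b, b), p(b)))), p(p(a))), e), f(p(pair(e, b)), pair(pair(a, b), b))):
1. pair(pair(f(pair(p(a), pair(e, f(pair(b, b), p(b)))), p(p(a))), e), f(p(pair(e, b)), pair(pair(a, b), b)))  →  pair(pair(f(pair(p(a), pair(e, b)), p(p(a))), e), f(p(pair(e, b)), pair(pair(a, b), b)))   [R3 at 1.1.1.2.2]
2. pair(pair(f(pair(p(a), pair(e, b)), p(p(a))), e), f(p(pair(e, b)), pair(pair(a, b), b)))  →  pair(pair(b, e), f(p(pair(e, b)), pair(pair(a, b), b)))   [R1 at 1.1]
3. pair(pair(b, e), f(p(pair(e, b)), pair(pair(a, b), b)))  →  pair(pair(b, e), p(e))   [R6 at 2]

Reduce t₂ = f(pair(b, a), f(pair(b, p(b)), f(pair(p(pair(a, a)), p(b)), p(b)))):
1. f(pair(b, a), f(pair(b, p(b)), f(pair(p(pair(a, a)), p(b)), p(b))))  →  f(pair(b, a), f(pair(b, p(b)), p(b)))   [R3 at 2.2]
2. f(pair(b, a), f(pair(b, p(b)), p(b)))  →  f(pair(b, a), p(b))   [R3 at 2]
3. f(pair(b, a), p(b))  →  a   [R3 at ε]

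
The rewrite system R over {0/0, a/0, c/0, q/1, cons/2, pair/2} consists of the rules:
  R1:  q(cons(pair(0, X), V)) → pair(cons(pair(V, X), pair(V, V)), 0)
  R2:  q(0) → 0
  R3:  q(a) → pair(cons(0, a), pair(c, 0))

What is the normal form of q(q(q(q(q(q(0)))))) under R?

1. q(q(q(q(q(q(0))))))  →  q(q(q(q(q(0)))))   [R2 at 1.1.1.1.1]
2. q(q(q(q(q(0)))))  →  q(q(q(q(0))))   [R2 at 1.1.1.1]
3. q(q(q(q(0))))  →  q(q(q(0)))   [R2 at 1.1.1]
4. q(q(q(0)))  →  q(q(0))   [R2 at 1.1]
5. q(q(0))  →  q(0)   [R2 at 1]
6. q(0)  →  0   [R2 at ε]

0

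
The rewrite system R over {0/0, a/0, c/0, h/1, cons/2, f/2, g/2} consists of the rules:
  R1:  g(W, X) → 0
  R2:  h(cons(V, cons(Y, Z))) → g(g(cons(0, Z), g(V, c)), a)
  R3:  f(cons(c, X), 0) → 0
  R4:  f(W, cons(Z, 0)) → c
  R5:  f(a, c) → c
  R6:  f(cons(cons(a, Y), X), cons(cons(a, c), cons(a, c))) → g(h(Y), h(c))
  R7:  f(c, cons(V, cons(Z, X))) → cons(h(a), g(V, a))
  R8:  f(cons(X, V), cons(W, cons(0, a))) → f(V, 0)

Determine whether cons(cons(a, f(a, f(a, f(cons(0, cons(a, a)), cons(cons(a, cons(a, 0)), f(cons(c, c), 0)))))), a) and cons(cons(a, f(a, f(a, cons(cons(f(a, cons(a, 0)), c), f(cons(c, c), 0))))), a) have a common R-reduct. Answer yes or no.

Reduce t₁ = cons(cons(a, f(a, f(a, f(cons(0, cons(a, a)), cons(cons(a, cons(a, 0)), f(cons(c, c), 0)))))), a):
1. cons(cons(a, f(a, f(a, f(cons(0, cons(a, a)), cons(cons(a, cons(a, 0)), f(cons(c, c), 0)))))), a)  →  cons(cons(a, f(a, f(a, f(cons(0, cons(a, a)), cons(cons(a, cons(a, 0)), 0))))), a)   [R3 at 1.2.2.2.2.2]
2. cons(cons(a, f(a, f(a, f(cons(0, cons(a, a)), cons(cons(a, cons(a, 0)), 0))))), a)  →  cons(cons(a, f(a, f(a, c))), a)   [R4 at 1.2.2.2]
3. cons(cons(a, f(a, f(a, c))), a)  →  cons(cons(a, f(a, c)), a)   [R5 at 1.2.2]
4. cons(cons(a, f(a, c)), a)  →  cons(cons(a, c), a)   [R5 at 1.2]

Reduce t₂ = cons(cons(a, f(a, f(a, cons(cons(f(a, cons(a, 0)), c), f(cons(c, c), 0))))), a):
1. cons(cons(a, f(a, f(a, cons(cons(f(a, cons(a, 0)), c), f(cons(c, c), 0))))), a)  →  cons(cons(a, f(a, f(a, cons(cons(c, c), f(cons(c, c), 0))))), a)   [R4 at 1.2.2.2.1.1]
2. cons(cons(a, f(a, f(a, cons(cons(c, c), f(cons(c, c), 0))))), a)  →  cons(cons(a, f(a, f(a, cons(cons(c, c), 0)))), a)   [R3 at 1.2.2.2.2]
3. cons(cons(a, f(a, f(a, cons(cons(c, c), 0)))), a)  →  cons(cons(a, f(a, c)), a)   [R4 at 1.2.2]
4. cons(cons(a, f(a, c)), a)  →  cons(cons(a, c), a)   [R5 at 1.2]

yes — NF(t₁) = cons(cons(a, c), a), NF(t₂) = cons(cons(a, c), a)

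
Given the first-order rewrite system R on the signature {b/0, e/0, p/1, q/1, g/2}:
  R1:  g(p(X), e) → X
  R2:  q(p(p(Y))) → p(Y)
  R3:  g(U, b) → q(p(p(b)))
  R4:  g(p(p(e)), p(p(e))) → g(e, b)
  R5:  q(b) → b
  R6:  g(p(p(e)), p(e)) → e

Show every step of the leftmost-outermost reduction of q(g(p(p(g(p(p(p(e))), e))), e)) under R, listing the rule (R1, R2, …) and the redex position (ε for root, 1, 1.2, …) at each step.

1. q(g(p(p(g(p(p(p(e))), e))), e))  →  q(p(g(p(p(p(e))), e)))   [R1 at 1]
2. q(p(g(p(p(p(e))), e)))  →  q(p(p(p(e))))   [R1 at 1.1]
3. q(p(p(p(e))))  →  p(p(e))   [R2 at ε]

p(p(e))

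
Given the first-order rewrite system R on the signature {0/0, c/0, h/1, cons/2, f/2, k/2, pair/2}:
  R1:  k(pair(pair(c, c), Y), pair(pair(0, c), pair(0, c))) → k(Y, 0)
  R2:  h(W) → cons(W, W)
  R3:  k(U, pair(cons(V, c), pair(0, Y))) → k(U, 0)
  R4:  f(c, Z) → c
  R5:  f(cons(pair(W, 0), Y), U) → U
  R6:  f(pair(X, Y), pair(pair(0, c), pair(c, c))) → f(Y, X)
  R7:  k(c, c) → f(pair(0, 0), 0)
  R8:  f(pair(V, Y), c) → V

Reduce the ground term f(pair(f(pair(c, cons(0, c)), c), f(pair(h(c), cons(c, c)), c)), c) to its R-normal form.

1. f(pair(f(pair(c, cons(0, c)), c), f(pair(h(c), cons(c, c)), c)), c)  →  f(pair(c, cons(0, c)), c)   [R8 at ε]
2. f(pair(c, cons(0, c)), c)  →  c   [R8 at ε]

c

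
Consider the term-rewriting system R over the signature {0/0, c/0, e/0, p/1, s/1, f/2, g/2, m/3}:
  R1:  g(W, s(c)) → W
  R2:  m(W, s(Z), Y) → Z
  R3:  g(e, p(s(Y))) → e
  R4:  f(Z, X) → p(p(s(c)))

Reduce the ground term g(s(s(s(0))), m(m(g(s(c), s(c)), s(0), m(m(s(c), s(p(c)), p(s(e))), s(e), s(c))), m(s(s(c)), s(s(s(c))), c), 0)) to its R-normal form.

1. g(s(s(s(0))), m(m(g(s(c), s(c)), s(0), m(m(s(c), s(p(c)), p(s(e))), s(e), s(c))), m(s(s(c)), s(s(s(c))), c), 0))  →  g(s(s(s(0))), m(0, m(s(s(c)), s(s(s(c))), c), 0))   [R2 at 2.1]
2. g(s(s(s(0))), m(0, m(s(s(c)), s(s(s(c))), c), 0))  →  g(s(s(s(0))), m(0, s(s(c)), 0))   [R2 at 2.2]
3. g(s(s(s(0))), m(0, s(s(c)), 0))  →  g(s(s(s(0))), s(c))   [R2 at 2]
4. g(s(s(s(0))), s(c))  →  s(s(s(0)))   [R1 at ε]

s(s(s(0)))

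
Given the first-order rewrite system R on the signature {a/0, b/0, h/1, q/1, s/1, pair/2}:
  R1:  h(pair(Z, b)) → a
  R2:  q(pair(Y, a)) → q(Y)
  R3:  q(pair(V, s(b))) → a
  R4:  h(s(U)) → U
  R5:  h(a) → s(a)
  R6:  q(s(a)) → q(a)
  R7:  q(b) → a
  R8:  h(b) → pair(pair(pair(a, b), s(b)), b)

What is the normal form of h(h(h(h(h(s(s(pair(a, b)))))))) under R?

1. h(h(h(h(h(s(s(pair(a, b))))))))  →  h(h(h(h(s(pair(a, b))))))   [R4 at 1.1.1.1]
2. h(h(h(h(s(pair(a, b))))))  →  h(h(h(pair(a, b))))   [R4 at 1.1.1]
3. h(h(h(pair(a, b))))  →  h(h(a))   [R1 at 1.1]
4. h(h(a))  →  h(s(a))   [R5 at 1]
5. h(s(a))  →  a   [R4 at ε]

a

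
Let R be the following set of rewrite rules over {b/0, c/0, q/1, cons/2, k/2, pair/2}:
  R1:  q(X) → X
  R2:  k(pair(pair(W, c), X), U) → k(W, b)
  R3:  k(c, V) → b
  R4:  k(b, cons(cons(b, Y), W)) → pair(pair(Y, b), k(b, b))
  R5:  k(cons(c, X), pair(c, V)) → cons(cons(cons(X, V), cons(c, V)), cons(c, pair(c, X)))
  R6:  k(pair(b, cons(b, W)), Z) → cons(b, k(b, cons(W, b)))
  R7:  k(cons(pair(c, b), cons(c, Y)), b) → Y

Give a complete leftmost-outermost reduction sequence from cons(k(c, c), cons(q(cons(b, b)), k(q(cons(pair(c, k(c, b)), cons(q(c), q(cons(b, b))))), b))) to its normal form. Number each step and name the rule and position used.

cons(b, cons(cons(b, b), cons(b, b)))

1. cons(k(c, c), cons(q(cons(b, b)), k(q(cons(pair(c, k(c, b)), cons(q(c), q(cons(b, b))))), b)))  →  cons(b, cons(q(cons(b, b)), k(q(cons(pair(c, k(c, b)), cons(q(c), q(cons(b, b))))), b)))   [R3 at 1]
2. cons(b, cons(q(cons(b, b)), k(q(cons(pair(c, k(c, b)), cons(q(c), q(cons(b, b))))), b)))  →  cons(b, cons(cons(b, b), k(q(cons(pair(c, k(c, b)), cons(q(c), q(cons(b, b))))), b)))   [R1 at 2.1]
3. cons(b, cons(cons(b, b), k(q(cons(pair(c, k(c, b)), cons(q(c), q(cons(b, b))))), b)))  →  cons(b, cons(cons(b, b), k(cons(pair(c, k(c, b)), cons(q(c), q(cons(b, b)))), b)))   [R1 at 2.2.1]
4. cons(b, cons(cons(b, b), k(cons(pair(c, k(c, b)), cons(q(c), q(cons(b, b)))), b)))  →  cons(b, cons(cons(b, b), k(cons(pair(c, b), cons(q(c), q(cons(b, b)))), b)))   [R3 at 2.2.1.1.2]
5. cons(b, cons(cons(b, b), k(cons(pair(c, b), cons(q(c), q(cons(b, b)))), b)))  →  cons(b, cons(cons(b, b), k(cons(pair(c, b), cons(c, q(cons(b, b)))), b)))   [R1 at 2.2.1.2.1]
6. cons(b, cons(cons(b, b), k(cons(pair(c, b), cons(c, q(cons(b, b)))), b)))  →  cons(b, cons(cons(b, b), q(cons(b, b))))   [R7 at 2.2]
7. cons(b, cons(cons(b, b), q(cons(b, b))))  →  cons(b, cons(cons(b, b), cons(b, b)))   [R1 at 2.2]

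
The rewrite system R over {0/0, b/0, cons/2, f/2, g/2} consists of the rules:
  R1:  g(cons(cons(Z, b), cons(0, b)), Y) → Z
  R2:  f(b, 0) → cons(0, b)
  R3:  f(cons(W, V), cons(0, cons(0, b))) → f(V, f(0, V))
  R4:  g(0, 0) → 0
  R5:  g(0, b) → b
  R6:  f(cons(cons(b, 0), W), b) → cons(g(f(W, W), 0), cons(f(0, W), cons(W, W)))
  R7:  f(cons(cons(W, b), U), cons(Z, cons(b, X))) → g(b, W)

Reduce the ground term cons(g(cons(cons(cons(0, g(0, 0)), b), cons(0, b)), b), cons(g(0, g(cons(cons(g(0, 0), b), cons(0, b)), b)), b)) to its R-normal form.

cons(cons(0, 0), cons(0, b))

1. cons(g(cons(cons(cons(0, g(0, 0)), b), cons(0, b)), b), cons(g(0, g(cons(cons(g(0, 0), b), cons(0, b)), b)), b))  →  cons(cons(0, g(0, 0)), cons(g(0, g(cons(cons(g(0, 0), b), cons(0, b)), b)), b))   [R1 at 1]
2. cons(cons(0, g(0, 0)), cons(g(0, g(cons(cons(g(0, 0), b), cons(0, b)), b)), b))  →  cons(cons(0, 0), cons(g(0, g(cons(cons(g(0, 0), b), cons(0, b)), b)), b))   [R4 at 1.2]
3. cons(cons(0, 0), cons(g(0, g(cons(cons(g(0, 0), b), cons(0, b)), b)), b))  →  cons(cons(0, 0), cons(g(0, g(0, 0)), b))   [R1 at 2.1.2]
4. cons(cons(0, 0), cons(g(0, g(0, 0)), b))  →  cons(cons(0, 0), cons(g(0, 0), b))   [R4 at 2.1.2]
5. cons(cons(0, 0), cons(g(0, 0), b))  →  cons(cons(0, 0), cons(0, b))   [R4 at 2.1]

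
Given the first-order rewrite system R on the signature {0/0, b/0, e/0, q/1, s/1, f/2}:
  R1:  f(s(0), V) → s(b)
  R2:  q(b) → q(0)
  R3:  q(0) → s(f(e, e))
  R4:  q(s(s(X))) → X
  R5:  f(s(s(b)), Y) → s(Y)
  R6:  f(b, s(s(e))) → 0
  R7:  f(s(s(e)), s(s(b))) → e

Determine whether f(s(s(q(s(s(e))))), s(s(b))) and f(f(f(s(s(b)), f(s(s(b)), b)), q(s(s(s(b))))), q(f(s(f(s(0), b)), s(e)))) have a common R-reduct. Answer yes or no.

Reduce t₁ = f(s(s(q(s(s(e))))), s(s(b))):
1. f(s(s(q(s(s(e))))), s(s(b)))  →  f(s(s(e)), s(s(b)))   [R4 at 1.1.1]
2. f(s(s(e)), s(s(b)))  →  e   [R7 at ε]

Reduce t₂ = f(f(f(s(s(b)), f(s(s(b)), b)), q(s(s(s(b))))), q(f(s(f(s(0), b)), s(e)))):
1. f(f(f(s(s(b)), f(s(s(b)), b)), q(s(s(s(b))))), q(f(s(f(s(0), b)), s(e))))  →  f(f(s(f(s(s(b)), b)), q(s(s(s(b))))), q(f(s(f(s(0), b)), s(e))))   [R5 at 1.1]
2. f(f(s(f(s(s(b)), b)), q(s(s(s(b))))), q(f(s(f(s(0), b)), s(e))))  →  f(f(s(s(b)), q(s(s(s(b))))), q(f(s(f(s(0), b)), s(e))))   [R5 at 1.1.1]
3. f(f(s(s(b)), q(s(s(s(b))))), q(f(s(f(s(0), b)), s(e))))  →  f(s(q(s(s(s(b))))), q(f(s(f(s(0), b)), s(e))))   [R5 at 1]
4. f(s(q(s(s(s(b))))), q(f(s(f(s(0), b)), s(e))))  →  f(s(s(b)), q(f(s(f(s(0), b)), s(e))))   [R4 at 1.1]
5. f(s(s(b)), q(f(s(f(s(0), b)), s(e))))  →  s(q(f(s(f(s(0), b)), s(e))))   [R5 at ε]
6. s(q(f(s(f(s(0), b)), s(e))))  →  s(q(f(s(s(b)), s(e))))   [R1 at 1.1.1.1]
7. s(q(f(s(s(b)), s(e))))  →  s(q(s(s(e))))   [R5 at 1.1]
8. s(q(s(s(e))))  →  s(e)   [R4 at 1]

no — NF(t₁) = e, NF(t₂) = s(e)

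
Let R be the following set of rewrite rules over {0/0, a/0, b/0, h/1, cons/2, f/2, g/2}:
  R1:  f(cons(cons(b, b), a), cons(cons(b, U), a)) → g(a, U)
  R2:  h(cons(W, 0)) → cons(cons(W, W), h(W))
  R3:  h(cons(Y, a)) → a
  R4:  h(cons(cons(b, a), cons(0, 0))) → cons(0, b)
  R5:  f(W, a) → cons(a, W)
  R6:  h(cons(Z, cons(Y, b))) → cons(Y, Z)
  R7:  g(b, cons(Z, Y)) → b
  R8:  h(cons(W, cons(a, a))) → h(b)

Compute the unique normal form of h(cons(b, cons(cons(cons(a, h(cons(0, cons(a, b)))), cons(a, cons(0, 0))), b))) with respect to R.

1. h(cons(b, cons(cons(cons(a, h(cons(0, cons(a, b)))), cons(a, cons(0, 0))), b)))  →  cons(cons(cons(a, h(cons(0, cons(a, b)))), cons(a, cons(0, 0))), b)   [R6 at ε]
2. cons(cons(cons(a, h(cons(0, cons(a, b)))), cons(a, cons(0, 0))), b)  →  cons(cons(cons(a, cons(a, 0)), cons(a, cons(0, 0))), b)   [R6 at 1.1.2]

cons(cons(cons(a, cons(a, 0)), cons(a, cons(0, 0))), b)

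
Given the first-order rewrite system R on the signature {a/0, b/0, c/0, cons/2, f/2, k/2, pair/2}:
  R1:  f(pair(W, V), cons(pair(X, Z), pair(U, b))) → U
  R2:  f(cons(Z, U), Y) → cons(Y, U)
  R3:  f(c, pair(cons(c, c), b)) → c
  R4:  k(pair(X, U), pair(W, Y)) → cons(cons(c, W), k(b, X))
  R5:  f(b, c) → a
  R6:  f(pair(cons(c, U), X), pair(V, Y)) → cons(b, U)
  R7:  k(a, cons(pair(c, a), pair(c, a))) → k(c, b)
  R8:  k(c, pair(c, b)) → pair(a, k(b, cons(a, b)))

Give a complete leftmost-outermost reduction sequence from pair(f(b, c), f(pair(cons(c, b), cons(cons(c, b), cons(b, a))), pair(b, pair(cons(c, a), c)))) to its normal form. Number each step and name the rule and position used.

1. pair(f(b, c), f(pair(cons(c, b), cons(cons(c, b), cons(b, a))), pair(b, pair(cons(c, a), c))))  →  pair(a, f(pair(cons(c, b), cons(cons(c, b), cons(b, a))), pair(b, pair(cons(c, a), c))))   [R5 at 1]
2. pair(a, f(pair(cons(c, b), cons(cons(c, b), cons(b, a))), pair(b, pair(cons(c, a), c))))  →  pair(a, cons(b, b))   [R6 at 2]

pair(a, cons(b, b))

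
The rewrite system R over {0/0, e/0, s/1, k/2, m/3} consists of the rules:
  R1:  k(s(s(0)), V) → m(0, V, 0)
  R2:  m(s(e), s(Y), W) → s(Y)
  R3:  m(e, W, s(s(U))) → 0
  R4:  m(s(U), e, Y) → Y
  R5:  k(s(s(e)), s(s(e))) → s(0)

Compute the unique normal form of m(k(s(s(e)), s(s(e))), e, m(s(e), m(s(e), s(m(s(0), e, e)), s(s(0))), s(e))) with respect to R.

1. m(k(s(s(e)), s(s(e))), e, m(s(e), m(s(e), s(m(s(0), e, e)), s(s(0))), s(e)))  →  m(s(0), e, m(s(e), m(s(e), s(m(s(0), e, e)), s(s(0))), s(e)))   [R5 at 1]
2. m(s(0), e, m(s(e), m(s(e), s(m(s(0), e, e)), s(s(0))), s(e)))  →  m(s(e), m(s(e), s(m(s(0), e, e)), s(s(0))), s(e))   [R4 at ε]
3. m(s(e), m(s(e), s(m(s(0), e, e)), s(s(0))), s(e))  →  m(s(e), s(m(s(0), e, e)), s(e))   [R2 at 2]
4. m(s(e), s(m(s(0), e, e)), s(e))  →  s(m(s(0), e, e))   [R2 at ε]
5. s(m(s(0), e, e))  →  s(e)   [R4 at 1]

s(e)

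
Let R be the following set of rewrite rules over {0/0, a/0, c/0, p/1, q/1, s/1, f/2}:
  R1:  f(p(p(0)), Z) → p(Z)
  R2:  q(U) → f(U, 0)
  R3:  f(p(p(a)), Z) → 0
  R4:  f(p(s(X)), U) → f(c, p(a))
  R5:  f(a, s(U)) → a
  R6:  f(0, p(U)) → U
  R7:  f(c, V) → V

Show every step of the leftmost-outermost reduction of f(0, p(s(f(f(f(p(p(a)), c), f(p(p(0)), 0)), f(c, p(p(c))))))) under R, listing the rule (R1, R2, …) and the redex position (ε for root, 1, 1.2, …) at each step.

s(p(c))

1. f(0, p(s(f(f(f(p(p(a)), c), f(p(p(0)), 0)), f(c, p(p(c)))))))  →  s(f(f(f(p(p(a)), c), f(p(p(0)), 0)), f(c, p(p(c)))))   [R6 at ε]
2. s(f(f(f(p(p(a)), c), f(p(p(0)), 0)), f(c, p(p(c)))))  →  s(f(f(0, f(p(p(0)), 0)), f(c, p(p(c)))))   [R3 at 1.1.1]
3. s(f(f(0, f(p(p(0)), 0)), f(c, p(p(c)))))  →  s(f(f(0, p(0)), f(c, p(p(c)))))   [R1 at 1.1.2]
4. s(f(f(0, p(0)), f(c, p(p(c)))))  →  s(f(0, f(c, p(p(c)))))   [R6 at 1.1]
5. s(f(0, f(c, p(p(c)))))  →  s(f(0, p(p(c))))   [R7 at 1.2]
6. s(f(0, p(p(c))))  →  s(p(c))   [R6 at 1]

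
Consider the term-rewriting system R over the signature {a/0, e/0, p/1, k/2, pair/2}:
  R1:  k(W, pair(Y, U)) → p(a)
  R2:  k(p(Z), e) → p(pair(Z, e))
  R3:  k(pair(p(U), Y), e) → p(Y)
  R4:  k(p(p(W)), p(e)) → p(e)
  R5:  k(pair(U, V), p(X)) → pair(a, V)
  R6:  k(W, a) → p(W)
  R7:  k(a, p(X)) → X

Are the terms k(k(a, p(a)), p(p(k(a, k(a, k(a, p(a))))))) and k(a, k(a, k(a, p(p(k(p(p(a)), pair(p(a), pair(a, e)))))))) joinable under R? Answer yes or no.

no — NF(t₁) = p(a), NF(t₂) = a

Reduce t₁ = k(k(a, p(a)), p(p(k(a, k(a, k(a, p(a))))))):
1. k(k(a, p(a)), p(p(k(a, k(a, k(a, p(a)))))))  →  k(a, p(p(k(a, k(a, k(a, p(a)))))))   [R7 at 1]
2. k(a, p(p(k(a, k(a, k(a, p(a)))))))  →  p(k(a, k(a, k(a, p(a)))))   [R7 at ε]
3. p(k(a, k(a, k(a, p(a)))))  →  p(k(a, k(a, a)))   [R7 at 1.2.2]
4. p(k(a, k(a, a)))  →  p(k(a, p(a)))   [R6 at 1.2]
5. p(k(a, p(a)))  →  p(a)   [R7 at 1]

Reduce t₂ = k(a, k(a, k(a, p(p(k(p(p(a)), pair(p(a), pair(a, e)))))))):
1. k(a, k(a, k(a, p(p(k(p(p(a)), pair(p(a), pair(a, e))))))))  →  k(a, k(a, p(k(p(p(a)), pair(p(a), pair(a, e))))))   [R7 at 2.2]
2. k(a, k(a, p(k(p(p(a)), pair(p(a), pair(a, e))))))  →  k(a, k(p(p(a)), pair(p(a), pair(a, e))))   [R7 at 2]
3. k(a, k(p(p(a)), pair(p(a), pair(a, e))))  →  k(a, p(a))   [R1 at 2]
4. k(a, p(a))  →  a   [R7 at ε]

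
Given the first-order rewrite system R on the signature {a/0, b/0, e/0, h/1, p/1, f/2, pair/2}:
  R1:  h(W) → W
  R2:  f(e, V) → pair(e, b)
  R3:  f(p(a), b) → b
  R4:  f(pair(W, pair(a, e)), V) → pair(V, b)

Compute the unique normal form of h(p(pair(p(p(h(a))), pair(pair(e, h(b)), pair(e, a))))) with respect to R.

1. h(p(pair(p(p(h(a))), pair(pair(e, h(b)), pair(e, a)))))  →  p(pair(p(p(h(a))), pair(pair(e, h(b)), pair(e, a))))   [R1 at ε]
2. p(pair(p(p(h(a))), pair(pair(e, h(b)), pair(e, a))))  →  p(pair(p(p(a)), pair(pair(e, h(b)), pair(e, a))))   [R1 at 1.1.1.1]
3. p(pair(p(p(a)), pair(pair(e, h(b)), pair(e, a))))  →  p(pair(p(p(a)), pair(pair(e, b), pair(e, a))))   [R1 at 1.2.1.2]

p(pair(p(p(a)), pair(pair(e, b), pair(e, a))))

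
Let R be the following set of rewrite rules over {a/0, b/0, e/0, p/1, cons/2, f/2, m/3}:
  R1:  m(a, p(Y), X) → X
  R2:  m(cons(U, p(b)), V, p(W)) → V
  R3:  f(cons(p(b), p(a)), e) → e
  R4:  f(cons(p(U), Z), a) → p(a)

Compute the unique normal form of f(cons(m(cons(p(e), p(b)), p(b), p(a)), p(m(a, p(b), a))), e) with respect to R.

e

1. f(cons(m(cons(p(e), p(b)), p(b), p(a)), p(m(a, p(b), a))), e)  →  f(cons(p(b), p(m(a, p(b), a))), e)   [R2 at 1.1]
2. f(cons(p(b), p(m(a, p(b), a))), e)  →  f(cons(p(b), p(a)), e)   [R1 at 1.2.1]
3. f(cons(p(b), p(a)), e)  →  e   [R3 at ε]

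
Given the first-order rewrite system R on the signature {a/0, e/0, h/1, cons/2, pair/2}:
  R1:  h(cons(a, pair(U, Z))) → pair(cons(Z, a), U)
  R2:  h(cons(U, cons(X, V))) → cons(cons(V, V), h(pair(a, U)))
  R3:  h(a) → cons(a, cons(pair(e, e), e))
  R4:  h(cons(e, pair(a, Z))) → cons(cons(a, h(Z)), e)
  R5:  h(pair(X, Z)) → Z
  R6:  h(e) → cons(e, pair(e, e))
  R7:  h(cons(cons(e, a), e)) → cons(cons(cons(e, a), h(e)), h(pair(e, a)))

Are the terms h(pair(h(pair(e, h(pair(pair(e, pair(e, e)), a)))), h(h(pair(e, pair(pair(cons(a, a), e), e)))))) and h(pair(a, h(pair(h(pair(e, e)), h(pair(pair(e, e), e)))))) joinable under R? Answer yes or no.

yes — NF(t₁) = e, NF(t₂) = e

Reduce t₁ = h(pair(h(pair(e, h(pair(pair(e, pair(e, e)), a)))), h(h(pair(e, pair(pair(cons(a, a), e), e)))))):
1. h(pair(h(pair(e, h(pair(pair(e, pair(e, e)), a)))), h(h(pair(e, pair(pair(cons(a, a), e), e))))))  →  h(h(pair(e, pair(pair(cons(a, a), e), e))))   [R5 at ε]
2. h(h(pair(e, pair(pair(cons(a, a), e), e))))  →  h(pair(pair(cons(a, a), e), e))   [R5 at 1]
3. h(pair(pair(cons(a, a), e), e))  →  e   [R5 at ε]

Reduce t₂ = h(pair(a, h(pair(h(pair(e, e)), h(pair(pair(e, e), e)))))):
1. h(pair(a, h(pair(h(pair(e, e)), h(pair(pair(e, e), e))))))  →  h(pair(h(pair(e, e)), h(pair(pair(e, e), e))))   [R5 at ε]
2. h(pair(h(pair(e, e)), h(pair(pair(e, e), e))))  →  h(pair(pair(e, e), e))   [R5 at ε]
3. h(pair(pair(e, e), e))  →  e   [R5 at ε]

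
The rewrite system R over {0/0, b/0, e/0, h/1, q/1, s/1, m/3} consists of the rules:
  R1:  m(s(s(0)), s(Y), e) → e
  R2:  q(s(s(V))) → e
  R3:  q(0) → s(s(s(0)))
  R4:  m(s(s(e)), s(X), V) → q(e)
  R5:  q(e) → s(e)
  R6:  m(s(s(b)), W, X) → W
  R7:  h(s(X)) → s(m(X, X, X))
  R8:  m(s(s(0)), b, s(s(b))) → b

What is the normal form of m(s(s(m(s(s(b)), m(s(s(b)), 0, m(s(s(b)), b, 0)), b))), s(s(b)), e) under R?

1. m(s(s(m(s(s(b)), m(s(s(b)), 0, m(s(s(b)), b, 0)), b))), s(s(b)), e)  →  m(s(s(m(s(s(b)), 0, m(s(s(b)), b, 0)))), s(s(b)), e)   [R6 at 1.1.1]
2. m(s(s(m(s(s(b)), 0, m(s(s(b)), b, 0)))), s(s(b)), e)  →  m(s(s(0)), s(s(b)), e)   [R6 at 1.1.1]
3. m(s(s(0)), s(s(b)), e)  →  e   [R1 at ε]

e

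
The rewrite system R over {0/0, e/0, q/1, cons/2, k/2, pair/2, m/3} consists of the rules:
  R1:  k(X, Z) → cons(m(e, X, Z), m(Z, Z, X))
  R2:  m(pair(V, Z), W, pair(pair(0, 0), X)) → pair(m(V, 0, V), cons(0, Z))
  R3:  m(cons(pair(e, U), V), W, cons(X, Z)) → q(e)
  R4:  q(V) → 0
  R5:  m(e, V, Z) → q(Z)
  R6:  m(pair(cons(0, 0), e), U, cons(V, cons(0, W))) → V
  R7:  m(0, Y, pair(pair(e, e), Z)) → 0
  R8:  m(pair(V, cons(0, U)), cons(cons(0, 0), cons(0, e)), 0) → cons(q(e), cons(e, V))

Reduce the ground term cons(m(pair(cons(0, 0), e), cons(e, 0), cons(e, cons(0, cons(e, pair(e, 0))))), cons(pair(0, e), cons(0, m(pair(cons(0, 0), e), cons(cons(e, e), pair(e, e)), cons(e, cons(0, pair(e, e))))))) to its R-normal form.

1. cons(m(pair(cons(0, 0), e), cons(e, 0), cons(e, cons(0, cons(e, pair(e, 0))))), cons(pair(0, e), cons(0, m(pair(cons(0, 0), e), cons(cons(e, e), pair(e, e)), cons(e, cons(0, pair(e, e)))))))  →  cons(e, cons(pair(0, e), cons(0, m(pair(cons(0, 0), e), cons(cons(e, e), pair(e, e)), cons(e, cons(0, pair(e, e)))))))   [R6 at 1]
2. cons(e, cons(pair(0, e), cons(0, m(pair(cons(0, 0), e), cons(cons(e, e), pair(e, e)), cons(e, cons(0, pair(e, e)))))))  →  cons(e, cons(pair(0, e), cons(0, e)))   [R6 at 2.2.2]

cons(e, cons(pair(0, e), cons(0, e)))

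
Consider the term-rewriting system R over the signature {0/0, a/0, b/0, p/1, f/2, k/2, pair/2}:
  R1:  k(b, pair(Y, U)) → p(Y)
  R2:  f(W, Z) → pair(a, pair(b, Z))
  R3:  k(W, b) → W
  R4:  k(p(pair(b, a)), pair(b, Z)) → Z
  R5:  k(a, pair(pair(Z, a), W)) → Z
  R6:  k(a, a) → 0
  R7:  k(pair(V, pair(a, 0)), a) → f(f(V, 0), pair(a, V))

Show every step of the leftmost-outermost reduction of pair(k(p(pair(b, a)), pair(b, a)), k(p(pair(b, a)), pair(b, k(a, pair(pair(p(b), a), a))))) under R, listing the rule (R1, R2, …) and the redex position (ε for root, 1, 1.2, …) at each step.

pair(a, p(b))

1. pair(k(p(pair(b, a)), pair(b, a)), k(p(pair(b, a)), pair(b, k(a, pair(pair(p(b), a), a)))))  →  pair(a, k(p(pair(b, a)), pair(b, k(a, pair(pair(p(b), a), a)))))   [R4 at 1]
2. pair(a, k(p(pair(b, a)), pair(b, k(a, pair(pair(p(b), a), a)))))  →  pair(a, k(a, pair(pair(p(b), a), a)))   [R4 at 2]
3. pair(a, k(a, pair(pair(p(b), a), a)))  →  pair(a, p(b))   [R5 at 2]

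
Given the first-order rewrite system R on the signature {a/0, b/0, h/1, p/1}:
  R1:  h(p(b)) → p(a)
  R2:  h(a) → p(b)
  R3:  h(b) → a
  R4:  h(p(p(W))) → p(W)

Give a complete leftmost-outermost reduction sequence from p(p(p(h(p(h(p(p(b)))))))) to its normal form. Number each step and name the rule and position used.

p(p(p(p(b))))

1. p(p(p(h(p(h(p(p(b))))))))  →  p(p(p(h(p(p(b))))))   [R4 at 1.1.1.1.1]
2. p(p(p(h(p(p(b))))))  →  p(p(p(p(b))))   [R4 at 1.1.1]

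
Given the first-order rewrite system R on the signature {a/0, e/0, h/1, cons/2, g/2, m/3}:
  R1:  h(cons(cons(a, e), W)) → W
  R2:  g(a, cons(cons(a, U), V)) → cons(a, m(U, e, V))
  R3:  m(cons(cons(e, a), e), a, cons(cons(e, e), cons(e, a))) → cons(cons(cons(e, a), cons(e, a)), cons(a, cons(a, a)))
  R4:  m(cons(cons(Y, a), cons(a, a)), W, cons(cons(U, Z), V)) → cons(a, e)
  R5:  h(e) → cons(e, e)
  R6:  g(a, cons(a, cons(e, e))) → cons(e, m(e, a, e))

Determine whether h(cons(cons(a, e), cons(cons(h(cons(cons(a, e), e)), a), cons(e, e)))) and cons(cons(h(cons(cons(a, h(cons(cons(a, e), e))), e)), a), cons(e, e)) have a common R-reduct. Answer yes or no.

yes — NF(t₁) = cons(cons(e, a), cons(e, e)), NF(t₂) = cons(cons(e, a), cons(e, e))

Reduce t₁ = h(cons(cons(a, e), cons(cons(h(cons(cons(a, e), e)), a), cons(e, e)))):
1. h(cons(cons(a, e), cons(cons(h(cons(cons(a, e), e)), a), cons(e, e))))  →  cons(cons(h(cons(cons(a, e), e)), a), cons(e, e))   [R1 at ε]
2. cons(cons(h(cons(cons(a, e), e)), a), cons(e, e))  →  cons(cons(e, a), cons(e, e))   [R1 at 1.1]

Reduce t₂ = cons(cons(h(cons(cons(a, h(cons(cons(a, e), e))), e)), a), cons(e, e)):
1. cons(cons(h(cons(cons(a, h(cons(cons(a, e), e))), e)), a), cons(e, e))  →  cons(cons(h(cons(cons(a, e), e)), a), cons(e, e))   [R1 at 1.1.1.1.2]
2. cons(cons(h(cons(cons(a, e), e)), a), cons(e, e))  →  cons(cons(e, a), cons(e, e))   [R1 at 1.1]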